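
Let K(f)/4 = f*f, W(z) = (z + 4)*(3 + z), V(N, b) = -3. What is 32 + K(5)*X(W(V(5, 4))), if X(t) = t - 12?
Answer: -1168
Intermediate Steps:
W(z) = (3 + z)*(4 + z) (W(z) = (4 + z)*(3 + z) = (3 + z)*(4 + z))
X(t) = -12 + t
K(f) = 4*f² (K(f) = 4*(f*f) = 4*f²)
32 + K(5)*X(W(V(5, 4))) = 32 + (4*5²)*(-12 + (12 + (-3)² + 7*(-3))) = 32 + (4*25)*(-12 + (12 + 9 - 21)) = 32 + 100*(-12 + 0) = 32 + 100*(-12) = 32 - 1200 = -1168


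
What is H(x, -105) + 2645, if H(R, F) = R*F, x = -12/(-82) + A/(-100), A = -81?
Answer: 2086559/820 ≈ 2544.6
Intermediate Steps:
x = 3921/4100 (x = -12/(-82) - 81/(-100) = -12*(-1/82) - 81*(-1/100) = 6/41 + 81/100 = 3921/4100 ≈ 0.95634)
H(R, F) = F*R
H(x, -105) + 2645 = -105*3921/4100 + 2645 = -82341/820 + 2645 = 2086559/820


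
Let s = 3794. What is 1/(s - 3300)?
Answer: 1/494 ≈ 0.0020243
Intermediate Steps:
1/(s - 3300) = 1/(3794 - 3300) = 1/494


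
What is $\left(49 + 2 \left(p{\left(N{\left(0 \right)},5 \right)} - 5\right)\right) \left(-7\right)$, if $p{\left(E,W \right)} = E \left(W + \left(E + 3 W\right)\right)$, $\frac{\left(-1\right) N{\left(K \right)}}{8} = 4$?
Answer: $-5649$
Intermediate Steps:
$N{\left(K \right)} = -32$ ($N{\left(K \right)} = \left(-8\right) 4 = -32$)
$p{\left(E,W \right)} = E \left(E + 4 W\right)$
$\left(49 + 2 \left(p{\left(N{\left(0 \right)},5 \right)} - 5\right)\right) \left(-7\right) = \left(49 + 2 \left(- 32 \left(-32 + 4 \cdot 5\right) - 5\right)\right) \left(-7\right) = \left(49 + 2 \left(- 32 \left(-32 + 20\right) - 5\right)\right) \left(-7\right) = \left(49 + 2 \left(\left(-32\right) \left(-12\right) - 5\right)\right) \left(-7\right) = \left(49 + 2 \left(384 - 5\right)\right) \left(-7\right) = \left(49 + 2 \cdot 379\right) \left(-7\right) = \left(49 + 758\right) \left(-7\right) = 807 \left(-7\right) = -5649$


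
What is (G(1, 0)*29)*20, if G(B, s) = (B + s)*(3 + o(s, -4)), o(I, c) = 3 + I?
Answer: 3480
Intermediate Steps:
G(B, s) = (6 + s)*(B + s) (G(B, s) = (B + s)*(3 + (3 + s)) = (B + s)*(6 + s) = (6 + s)*(B + s))
(G(1, 0)*29)*20 = ((0² + 6*1 + 6*0 + 1*0)*29)*20 = ((0 + 6 + 0 + 0)*29)*20 = (6*29)*20 = 174*20 = 3480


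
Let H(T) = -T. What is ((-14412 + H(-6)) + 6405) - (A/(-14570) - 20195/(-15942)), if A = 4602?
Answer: -929326335503/116137470 ≈ -8002.0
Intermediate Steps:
((-14412 + H(-6)) + 6405) - (A/(-14570) - 20195/(-15942)) = ((-14412 - 1*(-6)) + 6405) - (4602/(-14570) - 20195/(-15942)) = ((-14412 + 6) + 6405) - (4602*(-1/14570) - 20195*(-1/15942)) = (-14406 + 6405) - (-2301/7285 + 20195/15942) = -8001 - 1*110438033/116137470 = -8001 - 110438033/116137470 = -929326335503/116137470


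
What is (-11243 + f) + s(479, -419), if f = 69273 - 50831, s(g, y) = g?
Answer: 7678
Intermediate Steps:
f = 18442
(-11243 + f) + s(479, -419) = (-11243 + 18442) + 479 = 7199 + 479 = 7678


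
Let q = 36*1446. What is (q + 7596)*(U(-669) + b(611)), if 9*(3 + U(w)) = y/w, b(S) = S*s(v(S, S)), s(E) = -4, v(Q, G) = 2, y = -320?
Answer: -97650768076/669 ≈ -1.4597e+8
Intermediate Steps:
q = 52056
b(S) = -4*S (b(S) = S*(-4) = -4*S)
U(w) = -3 - 320/(9*w) (U(w) = -3 + (-320/w)/9 = -3 - 320/(9*w))
(q + 7596)*(U(-669) + b(611)) = (52056 + 7596)*((-3 - 320/9/(-669)) - 4*611) = 59652*((-3 - 320/9*(-1/669)) - 2444) = 59652*((-3 + 320/6021) - 2444) = 59652*(-17743/6021 - 2444) = 59652*(-14733067/6021) = -97650768076/669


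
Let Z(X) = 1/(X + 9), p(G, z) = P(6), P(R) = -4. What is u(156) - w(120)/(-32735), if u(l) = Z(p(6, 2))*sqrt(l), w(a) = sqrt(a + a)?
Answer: 2*sqrt(39)/5 + 4*sqrt(15)/32735 ≈ 2.4985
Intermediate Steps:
p(G, z) = -4
w(a) = sqrt(2)*sqrt(a) (w(a) = sqrt(2*a) = sqrt(2)*sqrt(a))
Z(X) = 1/(9 + X)
u(l) = sqrt(l)/5 (u(l) = sqrt(l)/(9 - 4) = sqrt(l)/5)
u(156) - w(120)/(-32735) = sqrt(156)/5 - sqrt(2)*sqrt(120)/(-32735) = (2*sqrt(39))/5 - sqrt(2)*(2*sqrt(30))*(-1)/32735 = 2*sqrt(39)/5 - 4*sqrt(15)*(-1)/32735 = 2*sqrt(39)/5 - (-4)*sqrt(15)/32735 = 2*sqrt(39)/5 + 4*sqrt(15)/32735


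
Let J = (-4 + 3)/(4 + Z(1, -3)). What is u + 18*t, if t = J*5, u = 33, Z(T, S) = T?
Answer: 15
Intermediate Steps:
J = -⅕ (J = (-4 + 3)/(4 + 1) = -1/5 = -1*⅕ = -⅕ ≈ -0.20000)
t = -1 (t = -⅕*5 = -1)
u + 18*t = 33 + 18*(-1) = 33 - 18 = 15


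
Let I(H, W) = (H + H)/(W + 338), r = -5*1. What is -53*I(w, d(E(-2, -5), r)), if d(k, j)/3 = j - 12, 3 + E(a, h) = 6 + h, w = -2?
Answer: 212/287 ≈ 0.73868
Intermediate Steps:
r = -5
E(a, h) = 3 + h (E(a, h) = -3 + (6 + h) = 3 + h)
d(k, j) = -36 + 3*j (d(k, j) = 3*(j - 12) = 3*(-12 + j) = -36 + 3*j)
I(H, W) = 2*H/(338 + W) (I(H, W) = (2*H)/(338 + W) = 2*H/(338 + W))
-53*I(w, d(E(-2, -5), r)) = -106*(-2)/(338 + (-36 + 3*(-5))) = -106*(-2)/(338 + (-36 - 15)) = -106*(-2)/(338 - 51) = -106*(-2)/287 = -53*(-4/287) = 212/287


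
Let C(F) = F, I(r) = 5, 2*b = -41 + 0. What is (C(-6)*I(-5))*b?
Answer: 615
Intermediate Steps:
b = -41/2 (b = (-41 + 0)/2 = (1/2)*(-41) = -41/2 ≈ -20.500)
(C(-6)*I(-5))*b = -6*5*(-41/2) = -30*(-41/2) = 615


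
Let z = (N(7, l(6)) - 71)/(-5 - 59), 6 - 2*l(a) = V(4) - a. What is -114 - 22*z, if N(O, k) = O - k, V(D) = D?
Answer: -1099/8 ≈ -137.38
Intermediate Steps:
l(a) = 1 + a/2 (l(a) = 3 - (4 - a)/2 = 3 + (-2 + a/2) = 1 + a/2)
z = 17/16 (z = ((7 - (1 + (½)*6)) - 71)/(-5 - 59) = ((7 - (1 + 3)) - 71)/(-64) = ((7 - 1*4) - 71)*(-1/64) = ((7 - 4) - 71)*(-1/64) = (3 - 71)*(-1/64) = -68*(-1/64) = 17/16 ≈ 1.0625)
-114 - 22*z = -114 - 22*17/16 = -114 - 187/8 = -1099/8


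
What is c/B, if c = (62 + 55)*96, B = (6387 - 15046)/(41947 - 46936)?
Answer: 56036448/8659 ≈ 6471.5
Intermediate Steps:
B = 8659/4989 (B = -8659/(-4989) = -8659*(-1/4989) = 8659/4989 ≈ 1.7356)
c = 11232 (c = 117*96 = 11232)
c/B = 11232/(8659/4989) = 11232*(4989/8659) = 56036448/8659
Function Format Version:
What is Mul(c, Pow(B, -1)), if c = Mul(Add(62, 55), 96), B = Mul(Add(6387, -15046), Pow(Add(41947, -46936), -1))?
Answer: Rational(56036448, 8659) ≈ 6471.5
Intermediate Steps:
B = Rational(8659, 4989) (B = Mul(-8659, Pow(-4989, -1)) = Mul(-8659, Rational(-1, 4989)) = Rational(8659, 4989) ≈ 1.7356)
c = 11232 (c = Mul(117, 96) = 11232)
Mul(c, Pow(B, -1)) = Mul(11232, Pow(Rational(8659, 4989), -1)) = Mul(11232, Rational(4989, 8659)) = Rational(56036448, 8659)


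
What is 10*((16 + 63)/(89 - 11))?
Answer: 395/39 ≈ 10.128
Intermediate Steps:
10*((16 + 63)/(89 - 11)) = 10*(79/78) = 395/39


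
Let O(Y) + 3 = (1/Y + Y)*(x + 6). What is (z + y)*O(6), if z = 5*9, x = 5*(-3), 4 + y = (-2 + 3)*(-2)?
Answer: -4563/2 ≈ -2281.5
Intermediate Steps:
y = -6 (y = -4 + (-2 + 3)*(-2) = -4 + 1*(-2) = -4 - 2 = -6)
x = -15
O(Y) = -3 - 9*Y - 9/Y (O(Y) = -3 + (1/Y + Y)*(-15 + 6) = -3 + (Y + 1/Y)*(-9) = -3 + (-9*Y - 9/Y) = -3 - 9*Y - 9/Y)
z = 45
(z + y)*O(6) = (45 - 6)*(-3 - 9*6 - 9/6) = 39*(-3 - 54 - 9*1/6) = 39*(-3 - 54 - 3/2) = 39*(-117/2) = -4563/2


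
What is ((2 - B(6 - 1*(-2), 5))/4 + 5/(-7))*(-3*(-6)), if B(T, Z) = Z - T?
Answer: 135/14 ≈ 9.6429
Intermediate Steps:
((2 - B(6 - 1*(-2), 5))/4 + 5/(-7))*(-3*(-6)) = ((2 - (5 - (6 - 1*(-2))))/4 + 5/(-7))*(-3*(-6)) = ((2 - (5 - (6 + 2)))*(1/4) + 5*(-1/7))*18 = ((2 - (5 - 1*8))*(1/4) - 5/7)*18 = ((2 - (5 - 8))*(1/4) - 5/7)*18 = ((2 - 1*(-3))*(1/4) - 5/7)*18 = ((2 + 3)*(1/4) - 5/7)*18 = (5*(1/4) - 5/7)*18 = (5/4 - 5/7)*18 = (15/28)*18 = 135/14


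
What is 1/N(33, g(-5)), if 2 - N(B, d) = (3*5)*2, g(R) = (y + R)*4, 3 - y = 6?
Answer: -1/28 ≈ -0.035714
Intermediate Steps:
y = -3 (y = 3 - 1*6 = 3 - 6 = -3)
g(R) = -12 + 4*R (g(R) = (-3 + R)*4 = -12 + 4*R)
N(B, d) = -28 (N(B, d) = 2 - 3*5*2 = 2 - 15*2 = 2 - 1*30 = 2 - 30 = -28)
1/N(33, g(-5)) = 1/(-28) = -1/28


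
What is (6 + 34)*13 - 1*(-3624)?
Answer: 4144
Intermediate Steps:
(6 + 34)*13 - 1*(-3624) = 40*13 + 3624 = 520 + 3624 = 4144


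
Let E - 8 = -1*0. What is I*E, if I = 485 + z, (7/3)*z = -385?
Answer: 2560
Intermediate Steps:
z = -165 (z = (3/7)*(-385) = -165)
E = 8 (E = 8 - 1*0 = 8 + 0 = 8)
I = 320 (I = 485 - 165 = 320)
I*E = 320*8 = 2560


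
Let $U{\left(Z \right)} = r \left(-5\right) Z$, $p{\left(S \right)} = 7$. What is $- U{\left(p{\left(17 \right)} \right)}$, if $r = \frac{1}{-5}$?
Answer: $-7$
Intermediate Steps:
$r = - \frac{1}{5} \approx -0.2$
$U{\left(Z \right)} = Z$ ($U{\left(Z \right)} = \left(- \frac{1}{5}\right) \left(-5\right) Z = 1 Z = Z$)
$- U{\left(p{\left(17 \right)} \right)} = \left(-1\right) 7 = -7$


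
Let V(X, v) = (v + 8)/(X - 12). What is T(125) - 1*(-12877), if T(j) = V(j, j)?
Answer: 1455234/113 ≈ 12878.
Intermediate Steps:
V(X, v) = (8 + v)/(-12 + X)
T(j) = (8 + j)/(-12 + j)
T(125) - 1*(-12877) = (8 + 125)/(-12 + 125) - 1*(-12877) = 133/113 + 12877 = 1455234/113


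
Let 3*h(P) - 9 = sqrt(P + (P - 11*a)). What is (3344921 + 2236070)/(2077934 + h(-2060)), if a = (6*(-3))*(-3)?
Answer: 104372529260103/38860399588435 - 16742973*I*sqrt(4714)/38860399588435 ≈ 2.6858 - 2.9581e-5*I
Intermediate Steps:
a = 54 (a = -18*(-3) = 54)
h(P) = 3 + sqrt(-594 + 2*P)/3 (h(P) = 3 + sqrt(P + (P - 11*54))/3 = 3 + sqrt(P + (P - 594))/3 = 3 + sqrt(P + (-594 + P))/3 = 3 + sqrt(-594 + 2*P)/3)
(3344921 + 2236070)/(2077934 + h(-2060)) = (3344921 + 2236070)/(2077934 + (3 + sqrt(-594 + 2*(-2060))/3)) = 5580991/(2077934 + (3 + sqrt(-594 - 4120)/3)) = 5580991/(2077934 + (3 + sqrt(-4714)/3)) = 5580991/(2077934 + (3 + (I*sqrt(4714))/3)) = 5580991/(2077934 + (3 + I*sqrt(4714)/3)) = 5580991/(2077937 + I*sqrt(4714)/3)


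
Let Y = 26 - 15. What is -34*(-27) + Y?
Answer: 929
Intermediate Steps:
Y = 11
-34*(-27) + Y = -34*(-27) + 11 = 918 + 11 = 929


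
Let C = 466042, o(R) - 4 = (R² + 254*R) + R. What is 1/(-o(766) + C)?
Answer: -1/316048 ≈ -3.1641e-6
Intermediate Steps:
o(R) = 4 + R² + 255*R (o(R) = 4 + ((R² + 254*R) + R) = 4 + (R² + 255*R) = 4 + R² + 255*R)
1/(-o(766) + C) = 1/(-(4 + 766² + 255*766) + 466042) = 1/(-(4 + 586756 + 195330) + 466042) = 1/(-1*782090 + 466042) = 1/(-782090 + 466042) = 1/(-316048) = -1/316048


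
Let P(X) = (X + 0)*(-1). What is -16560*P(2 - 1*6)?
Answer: -66240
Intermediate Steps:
P(X) = -X (P(X) = X*(-1) = -X)
-16560*P(2 - 1*6) = -(-16560)*(2 - 1*6) = -(-16560)*(2 - 6) = -(-16560)*(-4) = -16560*4 = -66240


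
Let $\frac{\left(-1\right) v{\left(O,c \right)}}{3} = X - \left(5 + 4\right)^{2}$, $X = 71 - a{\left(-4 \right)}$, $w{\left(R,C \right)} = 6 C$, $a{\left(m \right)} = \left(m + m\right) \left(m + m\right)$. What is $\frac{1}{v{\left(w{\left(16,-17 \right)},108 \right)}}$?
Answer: $\frac{1}{222} \approx 0.0045045$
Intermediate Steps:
$a{\left(m \right)} = 4 m^{2}$ ($a{\left(m \right)} = 2 m 2 m = 4 m^{2}$)
$X = 7$ ($X = 71 - 4 \left(-4\right)^{2} = 71 - 4 \cdot 16 = 71 - 64 = 7$)
$v{\left(O,c \right)} = 222$ ($v{\left(O,c \right)} = - 3 \left(7 - \left(5 + 4\right)^{2}\right) = - 3 \left(7 - 9^{2}\right) = - 3 \left(7 - 81\right) = \left(-3\right) \left(-74\right) = 222$)
$\frac{1}{v{\left(w{\left(16,-17 \right)},108 \right)}} = \frac{1}{222}$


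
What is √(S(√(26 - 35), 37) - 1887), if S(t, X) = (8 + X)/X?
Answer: I*√2581638/37 ≈ 43.426*I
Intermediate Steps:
S(t, X) = (8 + X)/X
√(S(√(26 - 35), 37) - 1887) = √((8 + 37)/37 - 1887) = √((1/37)*45 - 1887) = √(45/37 - 1887) = √(-69774/37) = I*√2581638/37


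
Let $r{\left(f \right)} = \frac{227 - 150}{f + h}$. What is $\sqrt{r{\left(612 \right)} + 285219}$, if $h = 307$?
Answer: $\frac{\sqrt{240884914622}}{919} \approx 534.06$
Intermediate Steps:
$r{\left(f \right)} = \frac{77}{307 + f}$ ($r{\left(f \right)} = \frac{227 - 150}{f + 307} = \frac{77}{307 + f}$)
$\sqrt{r{\left(612 \right)} + 285219} = \sqrt{\frac{77}{307 + 612} + 285219} = \sqrt{\frac{77}{919} + 285219} = \sqrt{\frac{262116338}{919}} = \frac{\sqrt{240884914622}}{919}$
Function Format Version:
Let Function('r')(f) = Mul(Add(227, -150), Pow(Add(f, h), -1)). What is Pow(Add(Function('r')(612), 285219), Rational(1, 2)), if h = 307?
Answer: Mul(Rational(1, 919), Pow(240884914622, Rational(1, 2))) ≈ 534.06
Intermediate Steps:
Function('r')(f) = Mul(77, Pow(Add(307, f), -1)) (Function('r')(f) = Mul(Add(227, -150), Pow(Add(f, 307), -1)) = Mul(77, Pow(Add(307, f), -1)))
Pow(Add(Function('r')(612), 285219), Rational(1, 2)) = Pow(Add(Mul(77, Pow(Add(307, 612), -1)), 285219), Rational(1, 2)) = Pow(Add(Mul(77, Pow(919, -1)), 285219), Rational(1, 2)) = Pow(Add(Mul(77, Rational(1, 919)), 285219), Rational(1, 2)) = Pow(Add(Rational(77, 919), 285219), Rational(1, 2)) = Pow(Rational(262116338, 919), Rational(1, 2)) = Mul(Rational(1, 919), Pow(240884914622, Rational(1, 2)))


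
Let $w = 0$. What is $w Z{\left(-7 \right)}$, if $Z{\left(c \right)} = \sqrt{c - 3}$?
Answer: $0$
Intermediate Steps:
$Z{\left(c \right)} = \sqrt{-3 + c}$
$w Z{\left(-7 \right)} = 0 \sqrt{-3 - 7} = 0 \sqrt{-10} = 0 i \sqrt{10} = 0$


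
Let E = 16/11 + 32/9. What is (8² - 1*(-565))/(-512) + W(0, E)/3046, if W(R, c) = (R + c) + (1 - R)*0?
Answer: -94711757/77197824 ≈ -1.2269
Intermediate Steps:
E = 496/99 (E = 16*(1/11) + 32*(⅑) = 16/11 + 32/9 = 496/99 ≈ 5.0101)
W(R, c) = R + c (W(R, c) = (R + c) + 0 = R + c)
(8² - 1*(-565))/(-512) + W(0, E)/3046 = (8² - 1*(-565))/(-512) + (0 + 496/99)/3046 = (64 + 565)*(-1/512) + (496/99)*(1/3046) = 629*(-1/512) + 248/150777 = -629/512 + 248/150777 = -94711757/77197824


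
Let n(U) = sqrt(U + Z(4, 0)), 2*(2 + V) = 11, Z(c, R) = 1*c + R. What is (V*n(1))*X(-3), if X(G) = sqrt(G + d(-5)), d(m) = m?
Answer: 7*I*sqrt(10) ≈ 22.136*I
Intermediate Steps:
Z(c, R) = R + c (Z(c, R) = c + R = R + c)
V = 7/2 (V = -2 + (1/2)*11 = -2 + 11/2 = 7/2 ≈ 3.5000)
X(G) = sqrt(-5 + G) (X(G) = sqrt(G - 5) = sqrt(-5 + G))
n(U) = sqrt(4 + U) (n(U) = sqrt(U + (0 + 4)) = sqrt(U + 4) = sqrt(4 + U))
(V*n(1))*X(-3) = (7*sqrt(4 + 1)/2)*sqrt(-5 - 3) = (7*sqrt(5)/2)*sqrt(-8) = (7*sqrt(5)/2)*(2*I*sqrt(2)) = 7*I*sqrt(10)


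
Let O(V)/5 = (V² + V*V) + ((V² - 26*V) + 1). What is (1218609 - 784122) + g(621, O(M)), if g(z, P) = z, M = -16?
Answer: 435108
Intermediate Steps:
O(V) = 5 - 130*V + 15*V² (O(V) = 5*((V² + V*V) + ((V² - 26*V) + 1)) = 5*((V² + V²) + (1 + V² - 26*V)) = 5*(2*V² + (1 + V² - 26*V)) = 5*(1 - 26*V + 3*V²) = 5 - 130*V + 15*V²)
(1218609 - 784122) + g(621, O(M)) = (1218609 - 784122) + 621 = 434487 + 621 = 435108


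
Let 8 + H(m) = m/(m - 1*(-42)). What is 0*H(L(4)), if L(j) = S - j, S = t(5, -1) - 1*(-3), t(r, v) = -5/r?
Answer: 0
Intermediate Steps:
S = 2 (S = -5/5 - 1*(-3) = -5*⅕ + 3 = -1 + 3 = 2)
L(j) = 2 - j
H(m) = -8 + m/(42 + m) (H(m) = -8 + m/(m - 1*(-42)) = -8 + m/(m + 42) = -8 + m/(42 + m))
0*H(L(4)) = 0*(7*(-48 - (2 - 1*4))/(42 + (2 - 1*4))) = 0*(7*(-48 - (2 - 4))/(42 + (2 - 4))) = 0*(7*(-48 - 1*(-2))/(42 - 2)) = 0*(7*(-48 + 2)/40) = 0*(7*(1/40)*(-46)) = 0*(-161/20) = 0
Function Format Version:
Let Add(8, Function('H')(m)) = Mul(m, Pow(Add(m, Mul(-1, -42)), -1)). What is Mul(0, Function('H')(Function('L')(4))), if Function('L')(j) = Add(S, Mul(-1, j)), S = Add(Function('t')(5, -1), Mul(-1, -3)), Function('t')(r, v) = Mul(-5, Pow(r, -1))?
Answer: 0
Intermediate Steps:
S = 2 (S = Add(Mul(-5, Pow(5, -1)), Mul(-1, -3)) = Add(Mul(-5, Rational(1, 5)), 3) = Add(-1, 3) = 2)
Function('L')(j) = Add(2, Mul(-1, j))
Function('H')(m) = Add(-8, Mul(m, Pow(Add(42, m), -1))) (Function('H')(m) = Add(-8, Mul(m, Pow(Add(m, Mul(-1, -42)), -1))) = Add(-8, Mul(m, Pow(Add(m, 42), -1))) = Add(-8, Mul(m, Pow(Add(42, m), -1))))
Mul(0, Function('H')(Function('L')(4))) = Mul(0, Mul(7, Pow(Add(42, Add(2, Mul(-1, 4))), -1), Add(-48, Mul(-1, Add(2, Mul(-1, 4)))))) = Mul(0, Mul(7, Pow(Add(42, Add(2, -4)), -1), Add(-48, Mul(-1, Add(2, -4))))) = Mul(0, Mul(7, Pow(Add(42, -2), -1), Add(-48, Mul(-1, -2)))) = Mul(0, Mul(7, Pow(40, -1), Add(-48, 2))) = Mul(0, Mul(7, Rational(1, 40), -46)) = Mul(0, Rational(-161, 20)) = 0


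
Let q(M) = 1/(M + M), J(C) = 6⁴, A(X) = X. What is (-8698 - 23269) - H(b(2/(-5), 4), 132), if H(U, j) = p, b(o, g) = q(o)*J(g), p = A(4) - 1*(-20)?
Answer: -31991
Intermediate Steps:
J(C) = 1296
q(M) = 1/(2*M)
p = 24 (p = 4 - 1*(-20) = 4 + 20 = 24)
b(o, g) = 648/o (b(o, g) = (1/(2*o))*1296 = 648/o)
H(U, j) = 24
(-8698 - 23269) - H(b(2/(-5), 4), 132) = (-8698 - 23269) - 1*24 = -31967 - 24 = -31991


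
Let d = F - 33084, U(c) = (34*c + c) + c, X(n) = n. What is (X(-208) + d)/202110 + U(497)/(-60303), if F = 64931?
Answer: -569408501/4062613110 ≈ -0.14016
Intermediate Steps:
U(c) = 36*c (U(c) = 35*c + c = 36*c)
d = 31847 (d = 64931 - 33084 = 31847)
(X(-208) + d)/202110 + U(497)/(-60303) = (-208 + 31847)/202110 + (36*497)/(-60303) = 31639*(1/202110) + 17892*(-1/60303) = 31639/202110 - 5964/20101 = -569408501/4062613110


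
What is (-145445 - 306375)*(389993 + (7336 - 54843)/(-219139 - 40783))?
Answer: -22900001517253230/129961 ≈ -1.7621e+11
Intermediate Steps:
(-145445 - 306375)*(389993 + (7336 - 54843)/(-219139 - 40783)) = -451820*(389993 - 47507/(-259922)) = -451820*(389993 - 47507*(-1/259922)) = -451820*(389993 + 47507/259922) = -451820*101367808053/259922 = -22900001517253230/129961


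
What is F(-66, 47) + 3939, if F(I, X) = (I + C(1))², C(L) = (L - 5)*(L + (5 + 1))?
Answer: 12775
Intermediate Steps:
C(L) = (-5 + L)*(6 + L) (C(L) = (-5 + L)*(L + 6) = (-5 + L)*(6 + L))
F(I, X) = (-28 + I)² (F(I, X) = (I + (-30 + 1 + 1²))² = (I + (-30 + 1 + 1))² = (I - 28)² = (-28 + I)²)
F(-66, 47) + 3939 = (-28 - 66)² + 3939 = (-94)² + 3939 = 8836 + 3939 = 12775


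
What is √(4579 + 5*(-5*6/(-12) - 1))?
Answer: √18346/2 ≈ 67.724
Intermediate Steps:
√(4579 + 5*(-5*6/(-12) - 1)) = √(4579 + 5*(-30*(-1/12) - 1)) = √(4579 + 5*(5/2 - 1)) = √(4579 + 5*(3/2)) = √(4579 + 15/2) = √(9173/2) = √18346/2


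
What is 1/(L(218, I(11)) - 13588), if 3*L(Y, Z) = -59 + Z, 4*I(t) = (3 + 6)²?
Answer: -12/163211 ≈ -7.3524e-5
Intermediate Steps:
I(t) = 81/4 (I(t) = (3 + 6)²/4 = (¼)*9² = (¼)*81 = 81/4)
L(Y, Z) = -59/3 + Z/3 (L(Y, Z) = (-59 + Z)/3 = -59/3 + Z/3)
1/(L(218, I(11)) - 13588) = 1/((-59/3 + (⅓)*(81/4)) - 13588) = 1/((-59/3 + 27/4) - 13588) = 1/(-155/12 - 13588) = 1/(-163211/12) = -12/163211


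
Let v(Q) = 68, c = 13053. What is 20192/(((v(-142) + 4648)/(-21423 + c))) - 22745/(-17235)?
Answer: -16181828161/451557 ≈ -35836.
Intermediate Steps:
20192/(((v(-142) + 4648)/(-21423 + c))) - 22745/(-17235) = 20192/(((68 + 4648)/(-21423 + 13053))) - 22745/(-17235) = 20192/((4716/(-8370))) - 22745*(-1/17235) = 20192/((4716*(-1/8370))) + 4549/3447 = 20192/(-262/465) + 4549/3447 = 20192*(-465/262) + 4549/3447 = -4694640/131 + 4549/3447 = -16181828161/451557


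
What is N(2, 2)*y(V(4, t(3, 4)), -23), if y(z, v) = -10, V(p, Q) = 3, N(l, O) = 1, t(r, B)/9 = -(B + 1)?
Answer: -10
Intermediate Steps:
t(r, B) = -9 - 9*B (t(r, B) = 9*(-(B + 1)) = 9*(-(1 + B)) = 9*(-1 - B) = -9 - 9*B)
N(2, 2)*y(V(4, t(3, 4)), -23) = 1*(-10) = -10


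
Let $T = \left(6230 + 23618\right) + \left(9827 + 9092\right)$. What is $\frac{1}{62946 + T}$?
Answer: $\frac{1}{111713} \approx 8.9515 \cdot 10^{-6}$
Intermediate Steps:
$T = 48767$ ($T = 29848 + 18919 = 48767$)
$\frac{1}{62946 + T} = \frac{1}{62946 + 48767} = \frac{1}{111713}$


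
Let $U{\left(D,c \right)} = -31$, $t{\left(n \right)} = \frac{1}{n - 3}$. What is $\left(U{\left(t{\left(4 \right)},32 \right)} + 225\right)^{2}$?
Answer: $37636$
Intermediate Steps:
$t{\left(n \right)} = \frac{1}{-3 + n}$
$\left(U{\left(t{\left(4 \right)},32 \right)} + 225\right)^{2} = \left(-31 + 225\right)^{2} = 194^{2} = 37636$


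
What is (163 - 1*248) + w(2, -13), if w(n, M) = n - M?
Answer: -70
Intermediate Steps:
(163 - 1*248) + w(2, -13) = (163 - 1*248) + (2 - 1*(-13)) = (163 - 248) + (2 + 13) = -85 + 15 = -70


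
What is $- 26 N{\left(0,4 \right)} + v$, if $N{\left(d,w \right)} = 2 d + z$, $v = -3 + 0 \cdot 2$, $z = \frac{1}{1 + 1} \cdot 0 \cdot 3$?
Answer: $-3$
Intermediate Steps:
$z = 0$ ($z = \frac{1}{2} \cdot 0 \cdot 3 = 0 \cdot 3 = 0$)
$v = -3$ ($v = -3 + 0 = -3$)
$N{\left(d,w \right)} = 2 d$ ($N{\left(d,w \right)} = 2 d + 0 = 2 d$)
$- 26 N{\left(0,4 \right)} + v = - 26 \cdot 2 \cdot 0 - 3 = \left(-26\right) 0 - 3 = 0 - 3 = -3$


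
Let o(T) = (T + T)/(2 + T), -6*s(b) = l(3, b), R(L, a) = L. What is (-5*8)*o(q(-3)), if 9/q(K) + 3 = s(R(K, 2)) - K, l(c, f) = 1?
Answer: -1080/13 ≈ -83.077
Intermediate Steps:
s(b) = -⅙ (s(b) = -⅙*1 = -⅙)
q(K) = 9/(-19/6 - K) (q(K) = 9/(-3 + (-⅙ - K)) = 9/(-19/6 - K))
o(T) = 2*T/(2 + T) (o(T) = (2*T)/(2 + T) = 2*T/(2 + T))
(-5*8)*o(q(-3)) = (-5*8)*(2*(-54/(19 + 6*(-3)))/(2 - 54/(19 + 6*(-3)))) = -80*(-54/(19 - 18))/(2 - 54/(19 - 18)) = -80*(-54/1)/(2 - 54/1) = -80*(-54*1)/(2 - 54*1) = -80*(-54)/(2 - 54) = -80*(-54)/(-52) = -80*(-54)*(-1)/52 = -40*27/13 = -1080/13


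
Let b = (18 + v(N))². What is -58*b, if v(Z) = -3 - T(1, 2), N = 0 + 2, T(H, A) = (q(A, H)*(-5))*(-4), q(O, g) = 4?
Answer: -245050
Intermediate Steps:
T(H, A) = 80 (T(H, A) = (4*(-5))*(-4) = -20*(-4) = 80)
N = 2
v(Z) = -83 (v(Z) = -3 - 1*80 = -3 - 80 = -83)
b = 4225 (b = (18 - 83)² = (-65)² = 4225)
-58*b = -58*4225 = -245050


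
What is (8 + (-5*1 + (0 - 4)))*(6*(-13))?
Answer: 78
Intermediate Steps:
(8 + (-5*1 + (0 - 4)))*(6*(-13)) = (8 + (-5 - 4))*(-78) = (8 - 9)*(-78) = -1*(-78) = 78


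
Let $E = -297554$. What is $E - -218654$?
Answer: $-78900$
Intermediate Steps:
$E - -218654 = -297554 - -218654 = -297554 + 218654 = -78900$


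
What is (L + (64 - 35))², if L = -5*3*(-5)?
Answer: 10816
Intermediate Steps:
L = 75 (L = -15*(-5) = 75)
(L + (64 - 35))² = (75 + (64 - 35))² = (75 + 29)² = 104² = 10816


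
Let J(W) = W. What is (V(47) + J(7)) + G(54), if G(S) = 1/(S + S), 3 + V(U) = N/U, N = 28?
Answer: 23375/5076 ≈ 4.6050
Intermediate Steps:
V(U) = -3 + 28/U
G(S) = 1/(2*S)
(V(47) + J(7)) + G(54) = ((-3 + 28/47) + 7) + (½)/54 = ((-3 + 28*(1/47)) + 7) + (½)*(1/54) = ((-3 + 28/47) + 7) + 1/108 = (-113/47 + 7) + 1/108 = 216/47 + 1/108 = 23375/5076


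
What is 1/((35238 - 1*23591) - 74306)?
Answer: -1/62659 ≈ -1.5959e-5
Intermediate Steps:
1/((35238 - 1*23591) - 74306) = 1/((35238 - 23591) - 74306) = 1/(11647 - 74306) = 1/(-62659) = -1/62659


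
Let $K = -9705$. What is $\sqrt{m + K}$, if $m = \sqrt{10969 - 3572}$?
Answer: $\sqrt{-9705 + \sqrt{7397}} \approx 98.076 i$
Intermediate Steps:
$m = \sqrt{7397} \approx 86.006$
$\sqrt{m + K} = \sqrt{\sqrt{7397} - 9705} = \sqrt{-9705 + \sqrt{7397}}$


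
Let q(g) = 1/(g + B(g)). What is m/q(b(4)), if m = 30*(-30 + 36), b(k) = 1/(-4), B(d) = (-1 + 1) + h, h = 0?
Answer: -45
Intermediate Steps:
B(d) = 0 (B(d) = (-1 + 1) + 0 = 0 + 0 = 0)
b(k) = -¼
q(g) = 1/g (q(g) = 1/(g + 0) = 1/g)
m = 180 (m = 30*6 = 180)
m/q(b(4)) = 180/(1/(-¼)) = 180/(-4) = 180*(-¼) = -45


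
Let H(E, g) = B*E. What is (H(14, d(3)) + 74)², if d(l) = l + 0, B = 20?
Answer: 125316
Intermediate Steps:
d(l) = l
H(E, g) = 20*E
(H(14, d(3)) + 74)² = (20*14 + 74)² = (280 + 74)² = 354² = 125316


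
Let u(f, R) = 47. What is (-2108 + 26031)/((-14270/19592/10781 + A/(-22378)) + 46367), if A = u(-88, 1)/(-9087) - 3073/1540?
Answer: 28257123505499065646040/54767297002744992948187 ≈ 0.51595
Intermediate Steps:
A = -3999533/1999140 (A = 47/(-9087) - 3073/1540 = 47*(-1/9087) - 3073*1/1540 = -47/9087 - 439/220 = -3999533/1999140 ≈ -2.0006)
(-2108 + 26031)/((-14270/19592/10781 + A/(-22378)) + 46367) = (-2108 + 26031)/((-14270/19592/10781 - 3999533/1999140/(-22378)) + 46367) = 23923/((-14270*1/19592*(1/10781) - 3999533/1999140*(-1/22378)) + 46367) = 23923/((-7135/9796*1/10781 + 3999533/44736754920) + 46367) = 23923/((-7135/105610676 + 3999533/44736754920) + 46367) = 23923/(25799159365027/1181169732286881480 + 46367) = 23923/(54767297002744992948187/1181169732286881480) = 23923*(1181169732286881480/54767297002744992948187) = 28257123505499065646040/54767297002744992948187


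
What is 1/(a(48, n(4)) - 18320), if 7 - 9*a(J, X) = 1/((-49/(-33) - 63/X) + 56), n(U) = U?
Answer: -49581/908285489 ≈ -5.4587e-5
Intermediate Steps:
a(J, X) = 7/9 - 1/(9*(1897/33 - 63/X)) (a(J, X) = 7/9 - 1/(9*((-49/(-33) - 63/X) + 56)) = 7/9 - 1/(9*((-49*(-1/33) - 63/X) + 56)) = 7/9 - 1/(9*((49/33 - 63/X) + 56)) = 7/9 - 1/(9*(1897/33 - 63/X)))
1/(a(48, n(4)) - 18320) = 1/((-14553 + 13246*4)/(63*(-297 + 271*4)) - 18320) = 1/((-14553 + 52984)/(63*(-297 + 1084)) - 18320) = 1/((1/63)*38431/787 - 18320) = 1/((1/63)*(1/787)*38431 - 18320) = 1/(38431/49581 - 18320) = 1/(-908285489/49581) = -49581/908285489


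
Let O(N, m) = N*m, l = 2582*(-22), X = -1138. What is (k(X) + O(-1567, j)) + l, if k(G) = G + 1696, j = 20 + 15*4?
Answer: -181606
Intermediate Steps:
l = -56804
j = 80 (j = 20 + 60 = 80)
k(G) = 1696 + G
(k(X) + O(-1567, j)) + l = ((1696 - 1138) - 1567*80) - 56804 = (558 - 125360) - 56804 = -124802 - 56804 = -181606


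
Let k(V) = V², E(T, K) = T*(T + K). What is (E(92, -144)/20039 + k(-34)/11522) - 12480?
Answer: -1440765572002/115444679 ≈ -12480.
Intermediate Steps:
E(T, K) = T*(K + T)
(E(92, -144)/20039 + k(-34)/11522) - 12480 = ((92*(-144 + 92))/20039 + (-34)²/11522) - 12480 = ((92*(-52))*(1/20039) + 1156*(1/11522)) - 12480 = (-4784*1/20039 + 578/5761) - 12480 = (-4784/20039 + 578/5761) - 12480 = -15978082/115444679 - 12480 = -1440765572002/115444679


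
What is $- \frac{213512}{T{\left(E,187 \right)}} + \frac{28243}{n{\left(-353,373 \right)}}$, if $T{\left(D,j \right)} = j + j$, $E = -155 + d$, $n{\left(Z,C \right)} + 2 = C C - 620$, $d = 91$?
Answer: $- \frac{14781171851}{25900809} \approx -570.68$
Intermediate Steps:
$n{\left(Z,C \right)} = -622 + C^{2}$ ($n{\left(Z,C \right)} = -2 + \left(C C - 620\right) = -2 + \left(C^{2} - 620\right) = -2 + \left(-620 + C^{2}\right) = -622 + C^{2}$)
$E = -64$ ($E = -155 + 91 = -64$)
$T{\left(D,j \right)} = 2 j$
$- \frac{213512}{T{\left(E,187 \right)}} + \frac{28243}{n{\left(-353,373 \right)}} = - \frac{213512}{2 \cdot 187} + \frac{28243}{-622 + 373^{2}} = - \frac{213512}{374} + \frac{28243}{-622 + 139129} = \left(-213512\right) \frac{1}{374} + \frac{28243}{138507} = - \frac{106756}{187} + 28243 \cdot \frac{1}{138507} = - \frac{106756}{187} + \frac{28243}{138507} = - \frac{14781171851}{25900809}$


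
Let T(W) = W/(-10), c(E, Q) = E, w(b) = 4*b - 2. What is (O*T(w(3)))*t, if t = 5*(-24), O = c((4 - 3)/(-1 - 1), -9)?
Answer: -60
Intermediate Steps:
w(b) = -2 + 4*b
O = -½ (O = (4 - 3)/(-1 - 1) = 1/(-2) = 1*(-½) = -½ ≈ -0.50000)
T(W) = -W/10 (T(W) = W*(-⅒) = -W/10)
t = -120
(O*T(w(3)))*t = -(-1)*(-2 + 4*3)/20*(-120) = -(-1)*(-2 + 12)/20*(-120) = -(-1)*10/20*(-120) = -½*(-1)*(-120) = (½)*(-120) = -60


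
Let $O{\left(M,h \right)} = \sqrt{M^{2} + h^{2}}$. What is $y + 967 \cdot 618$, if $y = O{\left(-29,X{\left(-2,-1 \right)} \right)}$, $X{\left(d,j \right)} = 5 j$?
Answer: $597606 + \sqrt{866} \approx 5.9764 \cdot 10^{5}$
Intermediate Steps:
$y = \sqrt{866}$ ($y = \sqrt{\left(-29\right)^{2} + \left(5 \left(-1\right)\right)^{2}} = \sqrt{841 + \left(-5\right)^{2}} = \sqrt{841 + 25} = \sqrt{866} \approx 29.428$)
$y + 967 \cdot 618 = \sqrt{866} + 967 \cdot 618 = \sqrt{866} + 597606 = 597606 + \sqrt{866}$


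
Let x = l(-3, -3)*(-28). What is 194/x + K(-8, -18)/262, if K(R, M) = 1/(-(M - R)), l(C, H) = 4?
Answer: -63521/36680 ≈ -1.7318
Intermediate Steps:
x = -112 (x = 4*(-28) = -112)
K(R, M) = 1/(R - M)
194/x + K(-8, -18)/262 = 194/(-112) - 1/(-18 - 1*(-8))/262 = 194*(-1/112) - 1/(-18 + 8)*(1/262) = -97/56 - 1/(-10)*(1/262) = -97/56 - 1*(-⅒)*(1/262) = -97/56 + (⅒)*(1/262) = -97/56 + 1/2620 = -63521/36680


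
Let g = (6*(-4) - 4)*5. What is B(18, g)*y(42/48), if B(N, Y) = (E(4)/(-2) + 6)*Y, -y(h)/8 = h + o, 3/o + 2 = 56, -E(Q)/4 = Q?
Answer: 131320/9 ≈ 14591.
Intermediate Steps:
E(Q) = -4*Q
o = 1/18 (o = 3/(-2 + 56) = 3/54 = 3*(1/54) = 1/18 ≈ 0.055556)
g = -140 (g = (-24 - 4)*5 = -28*5 = -140)
y(h) = -4/9 - 8*h (y(h) = -8*(h + 1/18) = -8*(1/18 + h) = -4/9 - 8*h)
B(N, Y) = 14*Y (B(N, Y) = (-4*4/(-2) + 6)*Y = (-16*(-½) + 6)*Y = (8 + 6)*Y = 14*Y)
B(18, g)*y(42/48) = (14*(-140))*(-4/9 - 336/48) = -1960*(-4/9 - 336/48) = -1960*(-4/9 - 8*7/8) = -1960*(-4/9 - 7) = -1960*(-67/9) = 131320/9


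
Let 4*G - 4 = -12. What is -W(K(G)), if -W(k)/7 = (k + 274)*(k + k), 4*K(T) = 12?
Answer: 11634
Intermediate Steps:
G = -2 (G = 1 + (¼)*(-12) = 1 - 3 = -2)
K(T) = 3 (K(T) = (¼)*12 = 3)
W(k) = -14*k*(274 + k) (W(k) = -7*(k + 274)*(k + k) = -7*(274 + k)*2*k = -14*k*(274 + k))
-W(K(G)) = -(-14)*3*(274 + 3) = -(-14)*3*277 = -1*(-11634) = 11634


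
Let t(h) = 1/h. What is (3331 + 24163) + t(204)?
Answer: 5608777/204 ≈ 27494.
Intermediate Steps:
(3331 + 24163) + t(204) = (3331 + 24163) + 1/204 = 27494 + 1/204 = 5608777/204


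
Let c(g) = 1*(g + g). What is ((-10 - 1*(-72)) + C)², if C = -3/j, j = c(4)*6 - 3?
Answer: 863041/225 ≈ 3835.7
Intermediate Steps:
c(g) = 2*g (c(g) = 1*(2*g) = 2*g)
j = 45 (j = (2*4)*6 - 3 = 8*6 - 3 = 48 - 3 = 45)
C = -1/15 (C = -3/45 = -3*1/45 = -1/15 ≈ -0.066667)
((-10 - 1*(-72)) + C)² = ((-10 - 1*(-72)) - 1/15)² = ((-10 + 72) - 1/15)² = (62 - 1/15)² = (929/15)² = 863041/225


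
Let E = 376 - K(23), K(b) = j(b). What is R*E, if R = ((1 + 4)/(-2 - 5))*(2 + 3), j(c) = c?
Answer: -8825/7 ≈ -1260.7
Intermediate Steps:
K(b) = b
E = 353 (E = 376 - 1*23 = 376 - 23 = 353)
R = -25/7 (R = (5/(-7))*5 = (5*(-⅐))*5 = -5/7*5 = -25/7 ≈ -3.5714)
R*E = -25/7*353 = -8825/7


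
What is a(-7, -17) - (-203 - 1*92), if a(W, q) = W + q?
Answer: 271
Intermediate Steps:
a(-7, -17) - (-203 - 1*92) = (-7 - 17) - (-203 - 1*92) = -24 - (-203 - 92) = -24 - 1*(-295) = -24 + 295 = 271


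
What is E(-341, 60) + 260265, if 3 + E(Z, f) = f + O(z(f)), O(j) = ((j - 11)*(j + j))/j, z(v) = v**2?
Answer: 267500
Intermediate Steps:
O(j) = -22 + 2*j (O(j) = ((-11 + j)*(2*j))/j = (2*j*(-11 + j))/j = -22 + 2*j)
E(Z, f) = -25 + f + 2*f**2 (E(Z, f) = -3 + (f + (-22 + 2*f**2)) = -3 + (-22 + f + 2*f**2) = -25 + f + 2*f**2)
E(-341, 60) + 260265 = (-25 + 60 + 2*60**2) + 260265 = (-25 + 60 + 2*3600) + 260265 = (-25 + 60 + 7200) + 260265 = 7235 + 260265 = 267500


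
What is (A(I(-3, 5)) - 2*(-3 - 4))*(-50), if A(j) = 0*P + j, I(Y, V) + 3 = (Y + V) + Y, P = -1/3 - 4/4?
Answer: -500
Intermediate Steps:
P = -4/3 (P = -1*⅓ - 4*¼ = -⅓ - 1 = -4/3 ≈ -1.3333)
I(Y, V) = -3 + V + 2*Y (I(Y, V) = -3 + ((Y + V) + Y) = -3 + ((V + Y) + Y) = -3 + (V + 2*Y) = -3 + V + 2*Y)
A(j) = j (A(j) = 0*(-4/3) + j = 0 + j = j)
(A(I(-3, 5)) - 2*(-3 - 4))*(-50) = ((-3 + 5 + 2*(-3)) - 2*(-3 - 4))*(-50) = ((-3 + 5 - 6) - 2*(-7))*(-50) = (-4 + 14)*(-50) = 10*(-50) = -500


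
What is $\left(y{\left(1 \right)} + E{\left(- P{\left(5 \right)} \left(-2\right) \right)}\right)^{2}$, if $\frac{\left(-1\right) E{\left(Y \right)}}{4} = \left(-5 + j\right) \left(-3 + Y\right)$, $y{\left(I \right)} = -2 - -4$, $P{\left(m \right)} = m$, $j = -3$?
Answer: $51076$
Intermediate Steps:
$y{\left(I \right)} = 2$ ($y{\left(I \right)} = -2 + 4 = 2$)
$E{\left(Y \right)} = -96 + 32 Y$ ($E{\left(Y \right)} = - 4 \left(-5 - 3\right) \left(-3 + Y\right) = - 4 \left(- 8 \left(-3 + Y\right)\right) = - 4 \left(24 - 8 Y\right) = -96 + 32 Y$)
$\left(y{\left(1 \right)} + E{\left(- P{\left(5 \right)} \left(-2\right) \right)}\right)^{2} = \left(2 - \left(96 - 32 \left(-1\right) 5 \left(-2\right)\right)\right)^{2} = \left(2 - \left(96 - 32 \left(\left(-5\right) \left(-2\right)\right)\right)\right)^{2} = \left(2 + \left(-96 + 32 \cdot 10\right)\right)^{2} = \left(2 + \left(-96 + 320\right)\right)^{2} = \left(2 + 224\right)^{2} = 226^{2} = 51076$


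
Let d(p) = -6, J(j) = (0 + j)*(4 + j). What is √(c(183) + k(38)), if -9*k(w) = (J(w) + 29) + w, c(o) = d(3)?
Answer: I*√1717/3 ≈ 13.812*I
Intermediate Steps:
J(j) = j*(4 + j)
c(o) = -6
k(w) = -29/9 - w/9 - w*(4 + w)/9 (k(w) = -((w*(4 + w) + 29) + w)/9 = -((29 + w*(4 + w)) + w)/9 = -(29 + w + w*(4 + w))/9 = -29/9 - w/9 - w*(4 + w)/9)
√(c(183) + k(38)) = √(-6 + (-29/9 - ⅑*38 - ⅑*38*(4 + 38))) = √(-6 + (-29/9 - 38/9 - ⅑*38*42)) = √(-6 + (-29/9 - 38/9 - 532/3)) = √(-6 - 1663/9) = √(-1717/9) = I*√1717/3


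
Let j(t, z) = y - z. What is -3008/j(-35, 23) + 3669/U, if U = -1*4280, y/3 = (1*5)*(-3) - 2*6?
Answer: 1561583/55640 ≈ 28.066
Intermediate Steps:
y = -81 (y = 3*((1*5)*(-3) - 2*6) = 3*(5*(-3) - 12) = 3*(-15 - 12) = 3*(-27) = -81)
j(t, z) = -81 - z
U = -4280
-3008/j(-35, 23) + 3669/U = -3008/(-81 - 1*23) + 3669/(-4280) = -3008/(-81 - 23) + 3669*(-1/4280) = -3008/(-104) - 3669/4280 = -3008*(-1/104) - 3669/4280 = 376/13 - 3669/4280 = 1561583/55640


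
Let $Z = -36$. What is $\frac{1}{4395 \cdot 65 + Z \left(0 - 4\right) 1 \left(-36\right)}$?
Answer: $\frac{1}{280491} \approx 3.5652 \cdot 10^{-6}$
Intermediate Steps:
$\frac{1}{4395 \cdot 65 + Z \left(0 - 4\right) 1 \left(-36\right)} = \frac{1}{4395 \cdot 65 + - 36 \left(0 - 4\right) 1 \left(-36\right)} = \frac{1}{285675 + - 36 \left(\left(-4\right) 1\right) \left(-36\right)} = \frac{1}{285675 + \left(-36\right) \left(-4\right) \left(-36\right)} = \frac{1}{285675 + 144 \left(-36\right)} = \frac{1}{285675 - 5184} = \frac{1}{280491}$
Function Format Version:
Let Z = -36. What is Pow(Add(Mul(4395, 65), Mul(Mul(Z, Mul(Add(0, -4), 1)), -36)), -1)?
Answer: Rational(1, 280491) ≈ 3.5652e-6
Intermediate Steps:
Pow(Add(Mul(4395, 65), Mul(Mul(Z, Mul(Add(0, -4), 1)), -36)), -1) = Pow(Add(Mul(4395, 65), Mul(Mul(-36, Mul(Add(0, -4), 1)), -36)), -1) = Pow(Add(285675, Mul(Mul(-36, Mul(-4, 1)), -36)), -1) = Pow(Add(285675, Mul(Mul(-36, -4), -36)), -1) = Pow(Add(285675, Mul(144, -36)), -1) = Pow(Add(285675, -5184), -1) = Pow(280491, -1) = Rational(1, 280491)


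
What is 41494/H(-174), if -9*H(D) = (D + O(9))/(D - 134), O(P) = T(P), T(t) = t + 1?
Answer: -28755342/41 ≈ -7.0135e+5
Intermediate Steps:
T(t) = 1 + t
O(P) = 1 + P
H(D) = -(10 + D)/(9*(-134 + D)) (H(D) = -(D + (1 + 9))/(9*(D - 134)) = -(D + 10)/(9*(-134 + D)) = -(10 + D)/(9*(-134 + D)))
41494/H(-174) = 41494/(((-10 - 1*(-174))/(9*(-134 - 174)))) = 41494/(((⅑)*(-10 + 174)/(-308))) = 41494/(((⅑)*(-1/308)*164)) = 41494/(-41/693) = 41494*(-693/41) = -28755342/41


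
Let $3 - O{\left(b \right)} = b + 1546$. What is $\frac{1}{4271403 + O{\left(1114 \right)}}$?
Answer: $\frac{1}{4268746} \approx 2.3426 \cdot 10^{-7}$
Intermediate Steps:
$O{\left(b \right)} = -1543 - b$ ($O{\left(b \right)} = 3 - \left(b + 1546\right) = 3 - \left(1546 + b\right) = -1543 - b$)
$\frac{1}{4271403 + O{\left(1114 \right)}} = \frac{1}{4271403 - 2657} = \frac{1}{4268746}$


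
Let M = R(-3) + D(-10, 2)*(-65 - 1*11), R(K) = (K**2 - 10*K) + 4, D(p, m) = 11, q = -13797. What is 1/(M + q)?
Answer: -1/14590 ≈ -6.8540e-5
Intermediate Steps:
R(K) = 4 + K**2 - 10*K
M = -793 (M = (4 + (-3)**2 - 10*(-3)) + 11*(-65 - 1*11) = (4 + 9 + 30) + 11*(-65 - 11) = 43 + 11*(-76) = 43 - 836 = -793)
1/(M + q) = 1/(-793 - 13797) = 1/(-14590) = -1/14590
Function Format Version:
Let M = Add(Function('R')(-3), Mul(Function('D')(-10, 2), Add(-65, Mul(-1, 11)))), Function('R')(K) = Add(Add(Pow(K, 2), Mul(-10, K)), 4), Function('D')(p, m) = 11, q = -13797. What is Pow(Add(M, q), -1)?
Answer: Rational(-1, 14590) ≈ -6.8540e-5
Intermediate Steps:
Function('R')(K) = Add(4, Pow(K, 2), Mul(-10, K))
M = -793 (M = Add(Add(4, Pow(-3, 2), Mul(-10, -3)), Mul(11, Add(-65, Mul(-1, 11)))) = Add(Add(4, 9, 30), Mul(11, Add(-65, -11))) = Add(43, Mul(11, -76)) = Add(43, -836) = -793)
Pow(Add(M, q), -1) = Pow(Add(-793, -13797), -1) = Pow(-14590, -1) = Rational(-1, 14590)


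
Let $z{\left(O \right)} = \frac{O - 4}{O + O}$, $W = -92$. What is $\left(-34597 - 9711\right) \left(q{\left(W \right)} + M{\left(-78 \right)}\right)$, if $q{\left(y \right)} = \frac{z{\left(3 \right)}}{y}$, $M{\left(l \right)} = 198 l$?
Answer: $\frac{94432388699}{138} \approx 6.8429 \cdot 10^{8}$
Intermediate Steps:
$z{\left(O \right)} = \frac{-4 + O}{2 O}$
$q{\left(y \right)} = - \frac{1}{6 y}$ ($q{\left(y \right)} = \frac{\frac{1}{2} \cdot \frac{1}{3} \left(-4 + 3\right)}{y} = \frac{\frac{1}{2} \cdot \frac{1}{3} \left(-1\right)}{y} = - \frac{1}{6 y}$)
$\left(-34597 - 9711\right) \left(q{\left(W \right)} + M{\left(-78 \right)}\right) = \left(-34597 - 9711\right) \left(- \frac{1}{6 \left(-92\right)} + 198 \left(-78\right)\right) = - 44308 \left(\left(- \frac{1}{6}\right) \left(- \frac{1}{92}\right) - 15444\right) = - 44308 \left(\frac{1}{552} - 15444\right) = \left(-44308\right) \left(- \frac{8525087}{552}\right) = \frac{94432388699}{138}$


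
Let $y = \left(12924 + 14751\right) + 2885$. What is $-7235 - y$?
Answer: $-37795$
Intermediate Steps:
$y = 30560$ ($y = 27675 + 2885 = 30560$)
$-7235 - y = -7235 - 30560 = -37795$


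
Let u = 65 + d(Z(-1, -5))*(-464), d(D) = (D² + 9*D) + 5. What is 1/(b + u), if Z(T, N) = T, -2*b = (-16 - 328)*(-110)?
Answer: -1/17463 ≈ -5.7264e-5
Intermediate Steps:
b = -18920 (b = -(-16 - 328)*(-110)/2 = -(-172)*(-110) = -½*37840 = -18920)
d(D) = 5 + D² + 9*D
u = 1457 (u = 65 + (5 + (-1)² + 9*(-1))*(-464) = 65 + (5 + 1 - 9)*(-464) = 65 - 3*(-464) = 65 + 1392 = 1457)
1/(b + u) = 1/(-18920 + 1457) = 1/(-17463) = -1/17463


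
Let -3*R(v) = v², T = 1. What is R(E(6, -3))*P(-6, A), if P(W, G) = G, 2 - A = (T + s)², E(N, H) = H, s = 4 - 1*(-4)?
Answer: 237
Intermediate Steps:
s = 8 (s = 4 + 4 = 8)
R(v) = -v²/3
A = -79 (A = 2 - (1 + 8)² = 2 - 1*9² = 2 - 1*81 = 2 - 81 = -79)
R(E(6, -3))*P(-6, A) = -⅓*(-3)²*(-79) = -⅓*9*(-79) = -3*(-79) = 237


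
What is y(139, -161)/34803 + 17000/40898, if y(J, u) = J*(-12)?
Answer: 87238856/237228849 ≈ 0.36774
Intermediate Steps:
y(J, u) = -12*J
y(139, -161)/34803 + 17000/40898 = -12*139/34803 + 17000/40898 = -1668*1/34803 + 17000*(1/40898) = -556/11601 + 8500/20449 = 87238856/237228849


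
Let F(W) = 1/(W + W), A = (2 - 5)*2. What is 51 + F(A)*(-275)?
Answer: 887/12 ≈ 73.917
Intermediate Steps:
A = -6 (A = -3*2 = -6)
F(W) = 1/(2*W)
51 + F(A)*(-275) = 51 + ((½)/(-6))*(-275) = 51 + ((½)*(-⅙))*(-275) = 51 - 1/12*(-275) = 51 + 275/12 = 887/12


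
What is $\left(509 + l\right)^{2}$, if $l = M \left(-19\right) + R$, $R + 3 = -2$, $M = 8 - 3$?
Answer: $167281$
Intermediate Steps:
$M = 5$
$R = -5$ ($R = -3 - 2 = -5$)
$l = -100$ ($l = 5 \left(-19\right) - 5 = -95 - 5 = -100$)
$\left(509 + l\right)^{2} = \left(509 - 100\right)^{2} = 409^{2} = 167281$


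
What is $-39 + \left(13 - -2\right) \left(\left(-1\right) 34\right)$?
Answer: $-549$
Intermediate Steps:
$-39 + \left(13 - -2\right) \left(\left(-1\right) 34\right) = -39 + \left(13 + 2\right) \left(-34\right) = -39 + 15 \left(-34\right) = -39 - 510 = -549$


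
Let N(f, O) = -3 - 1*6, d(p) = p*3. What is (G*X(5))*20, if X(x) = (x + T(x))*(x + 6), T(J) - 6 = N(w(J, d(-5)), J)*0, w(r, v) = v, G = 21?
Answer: 50820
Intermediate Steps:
d(p) = 3*p
N(f, O) = -9 (N(f, O) = -3 - 6 = -9)
T(J) = 6 (T(J) = 6 - 9*0 = 6 + 0 = 6)
X(x) = (6 + x)² (X(x) = (x + 6)*(x + 6) = (6 + x)*(6 + x) = (6 + x)²)
(G*X(5))*20 = (21*(36 + 5² + 12*5))*20 = (21*(36 + 25 + 60))*20 = (21*121)*20 = 2541*20 = 50820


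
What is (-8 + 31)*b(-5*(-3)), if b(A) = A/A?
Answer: 23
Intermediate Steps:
b(A) = 1
(-8 + 31)*b(-5*(-3)) = (-8 + 31)*1 = 23*1 = 23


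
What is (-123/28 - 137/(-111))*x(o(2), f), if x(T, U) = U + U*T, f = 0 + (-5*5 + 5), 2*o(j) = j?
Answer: 98170/777 ≈ 126.34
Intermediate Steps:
o(j) = j/2
f = -20 (f = 0 + (-25 + 5) = 0 - 20 = -20)
x(T, U) = U + T*U
(-123/28 - 137/(-111))*x(o(2), f) = (-123/28 - 137/(-111))*(-20*(1 + (1/2)*2)) = (-123*1/28 - 137*(-1/111))*(-20*(1 + 1)) = (-123/28 + 137/111)*(-20*2) = -9817/3108*(-40) = 98170/777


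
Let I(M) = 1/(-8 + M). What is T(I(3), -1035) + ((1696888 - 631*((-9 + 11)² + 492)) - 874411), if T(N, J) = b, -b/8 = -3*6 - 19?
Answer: 509797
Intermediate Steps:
b = 296 (b = -8*(-3*6 - 19) = -8*(-18 - 19) = -8*(-37) = 296)
T(N, J) = 296
T(I(3), -1035) + ((1696888 - 631*((-9 + 11)² + 492)) - 874411) = 296 + ((1696888 - 631*((-9 + 11)² + 492)) - 874411) = 296 + ((1696888 - 631*(2² + 492)) - 874411) = 296 + ((1696888 - 631*(4 + 492)) - 874411) = 296 + ((1696888 - 631*496) - 874411) = 296 + ((1696888 - 312976) - 874411) = 296 + (1383912 - 874411) = 296 + 509501 = 509797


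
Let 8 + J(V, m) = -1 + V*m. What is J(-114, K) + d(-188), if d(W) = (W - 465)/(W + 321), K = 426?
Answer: -6460862/133 ≈ -48578.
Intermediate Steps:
d(W) = (-465 + W)/(321 + W)
J(V, m) = -9 + V*m (J(V, m) = -8 + (-1 + V*m) = -9 + V*m)
J(-114, K) + d(-188) = (-9 - 114*426) + (-465 - 188)/(321 - 188) = (-9 - 48564) - 653/133 = -48573 + (1/133)*(-653) = -48573 - 653/133 = -6460862/133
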